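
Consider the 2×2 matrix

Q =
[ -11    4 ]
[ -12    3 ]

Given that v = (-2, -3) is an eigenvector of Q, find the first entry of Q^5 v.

First find the eigenvalue: Qv = (10, 15) = -5·(-2, -3), so λ = -5.
Then Q^5 v = λ^5·v = (-5)^5·(-2, -3) = -3125·(-2, -3) = (6250, 9375).

6250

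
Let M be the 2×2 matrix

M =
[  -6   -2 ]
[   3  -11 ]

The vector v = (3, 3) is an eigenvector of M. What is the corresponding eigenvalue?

-8

Compute Mv: M·(3, 3) = (-24, -24).
Since Mv = λv, compare component 1: -24 = λ·3, so λ = -8.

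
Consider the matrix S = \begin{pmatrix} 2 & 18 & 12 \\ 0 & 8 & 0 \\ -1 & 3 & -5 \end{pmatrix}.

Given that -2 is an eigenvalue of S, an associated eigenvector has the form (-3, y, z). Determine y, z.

0, 1

We need (S + 2I)v = 0.
S + 2I = [[4, 18, 12], [0, 10, 0], [-1, 3, -3]].
Row 1: (4)·-3 + (18)·y + (12)·z = 0
Row 2: (0)·-3 + (10)·y + (0)·z = 0
Row 3: (-1)·-3 + (3)·y + (-3)·z = 0
Solving gives y = 0, z = 1.
Check: S·(-3, 0, 1) = (6, 0, -2) = -2·(-3, 0, 1).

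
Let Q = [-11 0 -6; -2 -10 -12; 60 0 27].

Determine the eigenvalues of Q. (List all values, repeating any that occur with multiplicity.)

-10, 7, 9

Compute the characteristic polynomial p(μ) = det(μI - Q).
Expanding along the first row, p(μ) = μ^3 - 6μ^2 - 97μ + 630.
Rational-root test: μ = -10 gives p(-10) = 0.
Factor out (μ + 10): p(μ) = (μ + 10)·(μ^2 - 16μ + 63).
The quadratic factors as (μ - 7)·(μ - 9).
Eigenvalues: -10, 7, 9.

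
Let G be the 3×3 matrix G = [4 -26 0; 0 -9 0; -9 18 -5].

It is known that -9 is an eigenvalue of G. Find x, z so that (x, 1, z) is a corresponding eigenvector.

2, 0

We need (G + 9I)v = 0.
G + 9I = [[13, -26, 0], [0, 0, 0], [-9, 18, 4]].
Row 1: (13)·x + (-26)·1 + (0)·z = 0
Row 2: (0)·x + (0)·1 + (0)·z = 0
Row 3: (-9)·x + (18)·1 + (4)·z = 0
Solving gives x = 2, z = 0.
Check: G·(2, 1, 0) = (-18, -9, 0) = -9·(2, 1, 0).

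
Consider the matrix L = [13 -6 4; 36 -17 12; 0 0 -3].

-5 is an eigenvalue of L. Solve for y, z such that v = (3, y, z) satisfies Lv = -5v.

9, 0

We need (L + 5I)v = 0.
L + 5I = [[18, -6, 4], [36, -12, 12], [0, 0, 2]].
Row 1: (18)·3 + (-6)·y + (4)·z = 0
Row 2: (36)·3 + (-12)·y + (12)·z = 0
Row 3: (0)·3 + (0)·y + (2)·z = 0
Solving gives y = 9, z = 0.
Check: L·(3, 9, 0) = (-15, -45, 0) = -5·(3, 9, 0).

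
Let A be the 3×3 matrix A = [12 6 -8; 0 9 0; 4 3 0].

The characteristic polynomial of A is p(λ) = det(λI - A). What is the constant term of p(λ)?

-288

p(λ) = λ^3 - 21λ^2 + 140λ - 288.
The constant term is -288.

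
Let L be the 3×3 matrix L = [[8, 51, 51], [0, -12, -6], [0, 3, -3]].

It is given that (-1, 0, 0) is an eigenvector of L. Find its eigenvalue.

Compute Lv: L·(-1, 0, 0) = (-8, 0, 0).
Since Lv = λv, compare component 1: -8 = λ·-1, so λ = 8.

8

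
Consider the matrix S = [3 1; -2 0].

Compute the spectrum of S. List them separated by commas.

1, 2

det(S - sI) = (3 - s)(0 - s) - (1)·(-2) = s^2 - 3s + 2.
This factors as (s - 1)·(s - 2) = 0.
Eigenvalues: 1, 2.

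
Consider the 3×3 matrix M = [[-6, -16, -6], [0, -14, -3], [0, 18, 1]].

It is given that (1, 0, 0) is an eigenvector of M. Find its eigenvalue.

Compute Mv: M·(1, 0, 0) = (-6, 0, 0).
Since Mv = λv, compare component 1: -6 = λ·1, so λ = -6.

-6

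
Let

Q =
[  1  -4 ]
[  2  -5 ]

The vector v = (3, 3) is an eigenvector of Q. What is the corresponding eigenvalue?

-3

Compute Qv: Q·(3, 3) = (-9, -9).
Since Qv = λv, compare component 1: -9 = λ·3, so λ = -3.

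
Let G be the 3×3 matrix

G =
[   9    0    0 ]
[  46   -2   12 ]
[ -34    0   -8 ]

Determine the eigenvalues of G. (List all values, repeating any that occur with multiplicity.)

-8, -2, 9

Set up det(tI - G) = 0.
Cofactor expansion gives p(t) = t^3 + t^2 - 74t - 144.
Rational-root test: t = 9 gives p(9) = 0.
Factor out (t - 9): p(t) = (t - 9)·(t^2 + 10t + 16).
The quadratic factors as (t + 8)·(t + 2).
Eigenvalues: -8, -2, 9.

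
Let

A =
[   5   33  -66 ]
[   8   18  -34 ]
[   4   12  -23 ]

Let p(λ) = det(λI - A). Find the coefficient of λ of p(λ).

p(λ) = λ^3 - 31λ + 30.
The coefficient of λ is -31.

-31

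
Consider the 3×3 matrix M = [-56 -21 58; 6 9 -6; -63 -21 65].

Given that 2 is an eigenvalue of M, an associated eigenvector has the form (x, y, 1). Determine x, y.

1, 0

We need (M - 2I)v = 0.
M - 2I = [[-58, -21, 58], [6, 7, -6], [-63, -21, 63]].
Row 1: (-58)·x + (-21)·y + (58)·1 = 0
Row 2: (6)·x + (7)·y + (-6)·1 = 0
Row 3: (-63)·x + (-21)·y + (63)·1 = 0
Solving gives x = 1, y = 0.
Check: M·(1, 0, 1) = (2, 0, 2) = 2·(1, 0, 1).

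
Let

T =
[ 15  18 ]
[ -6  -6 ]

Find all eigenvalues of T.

det(T - λI) = (15 - λ)(-6 - λ) - (18)·(-6) = λ^2 - 9λ + 18.
This factors as (λ - 3)·(λ - 6) = 0.
Eigenvalues: 3, 6.

3, 6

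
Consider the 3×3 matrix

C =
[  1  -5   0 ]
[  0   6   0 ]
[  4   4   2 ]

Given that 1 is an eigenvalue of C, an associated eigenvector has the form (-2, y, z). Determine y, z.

We need (C - 1I)v = 0.
C - 1I = [[0, -5, 0], [0, 5, 0], [4, 4, 1]].
Row 1: (0)·-2 + (-5)·y + (0)·z = 0
Row 2: (0)·-2 + (5)·y + (0)·z = 0
Row 3: (4)·-2 + (4)·y + (1)·z = 0
Solving gives y = 0, z = 8.
Check: C·(-2, 0, 8) = (-2, 0, 8) = 1·(-2, 0, 8).

0, 8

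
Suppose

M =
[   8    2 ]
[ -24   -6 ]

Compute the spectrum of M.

det(M - λI) = (8 - λ)(-6 - λ) - (2)·(-24) = λ^2 - 2λ.
This factors as λ·(λ - 2) = 0.
Eigenvalues: 0, 2.

0, 2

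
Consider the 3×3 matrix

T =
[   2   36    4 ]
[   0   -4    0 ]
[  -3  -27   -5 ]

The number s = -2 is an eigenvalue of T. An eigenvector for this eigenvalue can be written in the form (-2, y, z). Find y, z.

0, 2

We need (T + 2I)v = 0.
T + 2I = [[4, 36, 4], [0, -2, 0], [-3, -27, -3]].
Row 1: (4)·-2 + (36)·y + (4)·z = 0
Row 2: (0)·-2 + (-2)·y + (0)·z = 0
Row 3: (-3)·-2 + (-27)·y + (-3)·z = 0
Solving gives y = 0, z = 2.
Check: T·(-2, 0, 2) = (4, 0, -4) = -2·(-2, 0, 2).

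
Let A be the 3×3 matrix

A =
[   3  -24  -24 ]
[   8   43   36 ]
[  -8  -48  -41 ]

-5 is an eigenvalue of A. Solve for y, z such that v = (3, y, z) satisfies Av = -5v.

We need (A + 5I)v = 0.
A + 5I = [[8, -24, -24], [8, 48, 36], [-8, -48, -36]].
Row 1: (8)·3 + (-24)·y + (-24)·z = 0
Row 2: (8)·3 + (48)·y + (36)·z = 0
Row 3: (-8)·3 + (-48)·y + (-36)·z = 0
Solving gives y = -5, z = 6.
Check: A·(3, -5, 6) = (-15, 25, -30) = -5·(3, -5, 6).

-5, 6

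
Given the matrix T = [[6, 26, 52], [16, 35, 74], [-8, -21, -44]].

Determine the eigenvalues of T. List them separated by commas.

-7, -2, 6

Set up det(lambda·I - T) = 0.
Cofactor expansion gives p(lambda) = lambda^3 + 3·lambda^2 - 40·lambda - 84.
Rational-root test: lambda = -2 gives p(-2) = 0.
Factor out (lambda + 2): p(lambda) = (lambda + 2)·(lambda^2 + lambda - 42).
The quadratic factors as (lambda + 7)·(lambda - 6).
Eigenvalues: -7, -2, 6.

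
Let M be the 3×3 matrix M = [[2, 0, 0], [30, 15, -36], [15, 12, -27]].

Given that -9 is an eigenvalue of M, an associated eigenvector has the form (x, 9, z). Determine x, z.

0, 6

We need (M + 9I)v = 0.
M + 9I = [[11, 0, 0], [30, 24, -36], [15, 12, -18]].
Row 1: (11)·x + (0)·9 + (0)·z = 0
Row 2: (30)·x + (24)·9 + (-36)·z = 0
Row 3: (15)·x + (12)·9 + (-18)·z = 0
Solving gives x = 0, z = 6.
Check: M·(0, 9, 6) = (0, -81, -54) = -9·(0, 9, 6).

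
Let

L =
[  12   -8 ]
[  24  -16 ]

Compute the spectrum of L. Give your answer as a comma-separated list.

det(L - sI) = (12 - s)(-16 - s) - (-8)·(24) = s^2 + 4s.
This factors as (s + 4)·s = 0.
Eigenvalues: -4, 0.

-4, 0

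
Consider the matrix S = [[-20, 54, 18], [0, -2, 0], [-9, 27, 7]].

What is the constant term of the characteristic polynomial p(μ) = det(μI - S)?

p(0) = det(0·I − S) = det(−S) = (−1)^3·det(S).
det(S) = -44, so p(0) = 44.

44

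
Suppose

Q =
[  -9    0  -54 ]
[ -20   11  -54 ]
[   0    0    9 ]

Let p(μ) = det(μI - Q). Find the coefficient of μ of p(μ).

-81

p(μ) = μ^3 - 11μ^2 - 81μ + 891.
The coefficient of μ is -81.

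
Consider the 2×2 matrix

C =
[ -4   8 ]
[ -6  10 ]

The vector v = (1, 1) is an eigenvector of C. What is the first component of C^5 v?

First find the eigenvalue: Cv = (4, 4) = 4·(1, 1), so λ = 4.
Then C^5 v = λ^5·v = 4^5·(1, 1) = 1024·(1, 1) = (1024, 1024).

1024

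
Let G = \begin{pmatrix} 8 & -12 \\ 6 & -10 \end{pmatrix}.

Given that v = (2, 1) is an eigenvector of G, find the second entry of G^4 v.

16

First find the eigenvalue: Gv = (4, 2) = 2·(2, 1), so λ = 2.
Then G^4 v = λ^4·v = 2^4·(2, 1) = 16·(2, 1) = (32, 16).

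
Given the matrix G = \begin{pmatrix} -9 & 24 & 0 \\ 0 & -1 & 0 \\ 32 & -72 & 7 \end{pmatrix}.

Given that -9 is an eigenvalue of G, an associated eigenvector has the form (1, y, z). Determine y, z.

0, -2

We need (G + 9I)v = 0.
G + 9I = [[0, 24, 0], [0, 8, 0], [32, -72, 16]].
Row 1: (0)·1 + (24)·y + (0)·z = 0
Row 2: (0)·1 + (8)·y + (0)·z = 0
Row 3: (32)·1 + (-72)·y + (16)·z = 0
Solving gives y = 0, z = -2.
Check: G·(1, 0, -2) = (-9, 0, 18) = -9·(1, 0, -2).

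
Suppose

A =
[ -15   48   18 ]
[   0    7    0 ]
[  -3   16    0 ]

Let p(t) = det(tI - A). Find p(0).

p(0) = det(0·I − A) = det(−A) = (−1)^3·det(A).
det(A) = 378, so p(0) = -378.

-378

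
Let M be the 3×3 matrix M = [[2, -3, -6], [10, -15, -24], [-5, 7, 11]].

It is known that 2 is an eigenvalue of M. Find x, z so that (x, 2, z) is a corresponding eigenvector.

1, -1

We need (M - 2I)v = 0.
M - 2I = [[0, -3, -6], [10, -17, -24], [-5, 7, 9]].
Row 1: (0)·x + (-3)·2 + (-6)·z = 0
Row 2: (10)·x + (-17)·2 + (-24)·z = 0
Row 3: (-5)·x + (7)·2 + (9)·z = 0
Solving gives x = 1, z = -1.
Check: M·(1, 2, -1) = (2, 4, -2) = 2·(1, 2, -1).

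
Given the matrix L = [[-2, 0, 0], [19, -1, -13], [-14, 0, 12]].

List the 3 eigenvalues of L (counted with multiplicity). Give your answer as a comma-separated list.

The characteristic polynomial is p(λ) = det(λI - L).
Cofactor expansion gives p(λ) = λ^3 - 9λ^2 - 34λ - 24.
Rational-root test: λ = -2 gives p(-2) = 0.
Factor out (λ + 2): p(λ) = (λ + 2)·(λ^2 - 11λ - 12).
The quadratic factors as (λ + 1)·(λ - 12).
Eigenvalues: -2, -1, 12.

-2, -1, 12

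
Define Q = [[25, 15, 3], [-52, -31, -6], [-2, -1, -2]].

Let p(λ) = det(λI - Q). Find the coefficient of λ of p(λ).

p(λ) = λ^3 + 8λ^2 + 17λ + 10.
The coefficient of λ is 17.

17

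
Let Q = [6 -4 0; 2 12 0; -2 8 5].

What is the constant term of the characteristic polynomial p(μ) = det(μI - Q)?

p(0) = det(0·I − Q) = det(−Q) = (−1)^3·det(Q).
det(Q) = 400, so p(0) = -400.

-400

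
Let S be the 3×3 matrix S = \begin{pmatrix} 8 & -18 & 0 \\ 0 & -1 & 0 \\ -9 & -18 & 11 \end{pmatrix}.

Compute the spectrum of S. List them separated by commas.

Set up det(sI - S) = 0.
Expanding along the first row, p(s) = s^3 - 18s^2 + 69s + 88.
Try s = -1: p(-1) = 0, so -1 is a root.
Factor out (s + 1): p(s) = (s + 1)·(s^2 - 19s + 88).
The quadratic factors as (s - 8)·(s - 11).
Eigenvalues: -1, 8, 11.

-1, 8, 11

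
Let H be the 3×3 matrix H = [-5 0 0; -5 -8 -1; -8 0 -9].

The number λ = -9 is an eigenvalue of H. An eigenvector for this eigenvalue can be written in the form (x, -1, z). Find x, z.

0, -1

We need (H + 9I)v = 0.
H + 9I = [[4, 0, 0], [-5, 1, -1], [-8, 0, 0]].
Row 1: (4)·x + (0)·-1 + (0)·z = 0
Row 2: (-5)·x + (1)·-1 + (-1)·z = 0
Row 3: (-8)·x + (0)·-1 + (0)·z = 0
Solving gives x = 0, z = -1.
Check: H·(0, -1, -1) = (0, 9, 9) = -9·(0, -1, -1).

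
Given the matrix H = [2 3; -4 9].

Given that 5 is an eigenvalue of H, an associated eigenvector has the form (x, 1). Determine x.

1

We need (H - 5I)v = 0.
H - 5I = [[-3, 3], [-4, 4]].
Row 1: (-3)·x + (3)·1 = 0
Row 2: (-4)·x + (4)·1 = 0
Solving gives x = 1.
Check: H·(1, 1) = (5, 5) = 5·(1, 1).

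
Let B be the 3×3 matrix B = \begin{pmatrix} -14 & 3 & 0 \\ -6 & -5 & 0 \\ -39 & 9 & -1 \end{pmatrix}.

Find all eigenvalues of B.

-11, -8, -1

Set up det(λI - B) = 0.
Expanding along the first row, p(λ) = λ^3 + 20λ^2 + 107λ + 88.
Rational-root test: λ = -8 gives p(-8) = 0.
Dividing by (λ + 8) leaves λ^2 + 12λ + 11.
The quadratic factors as (λ + 11)·(λ + 1).
Eigenvalues: -11, -8, -1.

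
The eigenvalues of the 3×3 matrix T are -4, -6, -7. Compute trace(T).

trace(T) is the sum of the eigenvalues: (-4) + (-6) + (-7) = -17.

-17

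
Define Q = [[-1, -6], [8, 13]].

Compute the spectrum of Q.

det(Q - μI) = (-1 - μ)(13 - μ) - (-6)·(8) = μ^2 - 12μ + 35.
This factors as (μ - 5)·(μ - 7) = 0.
Eigenvalues: 5, 7.

5, 7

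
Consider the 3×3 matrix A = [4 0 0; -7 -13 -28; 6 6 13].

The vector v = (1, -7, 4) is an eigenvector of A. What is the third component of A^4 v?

1024

First find the eigenvalue: Av = (4, -28, 16) = 4·(1, -7, 4), so λ = 4.
Then A^4 v = λ^4·v = 4^4·(1, -7, 4) = 256·(1, -7, 4) = (256, -1792, 1024).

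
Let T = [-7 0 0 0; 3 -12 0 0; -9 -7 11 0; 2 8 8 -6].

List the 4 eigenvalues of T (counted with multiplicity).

-12, -7, -6, 11

T is lower triangular, so its eigenvalues are the diagonal entries.
Diagonal: -7, -12, 11, -6.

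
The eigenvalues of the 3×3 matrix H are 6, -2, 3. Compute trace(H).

7

trace(H) is the sum of the eigenvalues: (6) + (-2) + (3) = 7.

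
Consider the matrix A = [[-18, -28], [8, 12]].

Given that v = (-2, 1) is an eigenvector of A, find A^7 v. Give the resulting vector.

First find the eigenvalue: Av = (8, -4) = -4·(-2, 1), so λ = -4.
Then A^7 v = λ^7·v = (-4)^7·(-2, 1) = -16384·(-2, 1) = (32768, -16384).

(32768, -16384)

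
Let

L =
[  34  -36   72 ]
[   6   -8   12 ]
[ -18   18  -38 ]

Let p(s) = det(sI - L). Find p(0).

p(0) = det(0·I − L) = det(−L) = (−1)^3·det(L).
det(L) = -32, so p(0) = 32.

32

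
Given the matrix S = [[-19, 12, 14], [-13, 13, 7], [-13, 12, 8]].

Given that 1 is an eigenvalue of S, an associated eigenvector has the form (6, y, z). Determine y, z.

3, 6

We need (S - 1I)v = 0.
S - 1I = [[-20, 12, 14], [-13, 12, 7], [-13, 12, 7]].
Row 1: (-20)·6 + (12)·y + (14)·z = 0
Row 2: (-13)·6 + (12)·y + (7)·z = 0
Row 3: (-13)·6 + (12)·y + (7)·z = 0
Solving gives y = 3, z = 6.
Check: S·(6, 3, 6) = (6, 3, 6) = 1·(6, 3, 6).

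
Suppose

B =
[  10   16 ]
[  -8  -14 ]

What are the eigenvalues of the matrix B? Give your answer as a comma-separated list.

-6, 2

det(B - λI) = (10 - λ)(-14 - λ) - (16)·(-8) = λ^2 + 4λ - 12.
This factors as (λ + 6)·(λ - 2) = 0.
Eigenvalues: -6, 2.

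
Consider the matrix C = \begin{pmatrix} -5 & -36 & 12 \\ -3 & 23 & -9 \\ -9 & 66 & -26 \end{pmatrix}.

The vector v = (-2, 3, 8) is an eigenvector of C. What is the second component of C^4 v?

3

First find the eigenvalue: Cv = (-2, 3, 8) = 1·(-2, 3, 8), so λ = 1.
Then C^4 v = λ^4·v = 1^4·(-2, 3, 8) = 1·(-2, 3, 8) = (-2, 3, 8).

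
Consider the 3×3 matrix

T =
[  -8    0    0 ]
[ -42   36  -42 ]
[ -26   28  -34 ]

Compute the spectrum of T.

-8, -6, 8

The characteristic polynomial is p(λ) = det(λI - T).
Expanding along the first row, p(λ) = λ^3 + 6λ^2 - 64λ - 384.
Since p(8) = 0, λ = 8 is a root.
Dividing by (λ - 8) leaves λ^2 + 14λ + 48.
The quadratic factors as (λ + 8)·(λ + 6).
Eigenvalues: -8, -6, 8.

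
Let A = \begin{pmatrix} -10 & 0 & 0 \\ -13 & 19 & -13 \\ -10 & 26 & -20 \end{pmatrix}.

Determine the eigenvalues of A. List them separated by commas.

-10, -7, 6

The characteristic polynomial is p(λ) = det(λI - A).
Expanding along the first row, p(λ) = λ^3 + 11λ^2 - 32λ - 420.
Since p(6) = 0, λ = 6 is a root.
Dividing by (λ - 6) leaves λ^2 + 17λ + 70.
The quadratic factors as (λ + 10)·(λ + 7).
Eigenvalues: -10, -7, 6.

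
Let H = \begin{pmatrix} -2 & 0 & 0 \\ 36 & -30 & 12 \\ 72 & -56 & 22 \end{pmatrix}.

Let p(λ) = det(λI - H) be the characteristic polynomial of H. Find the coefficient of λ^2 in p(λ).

10

The coefficient of λ^2 of det(λI - H) is −trace(H).
trace(H) = (-2) + (-30) + (22) = -10, so the coefficient is 10.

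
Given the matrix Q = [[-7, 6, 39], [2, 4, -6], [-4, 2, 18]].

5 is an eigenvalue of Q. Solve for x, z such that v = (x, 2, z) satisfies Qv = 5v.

We need (Q - 5I)v = 0.
Q - 5I = [[-12, 6, 39], [2, -1, -6], [-4, 2, 13]].
Row 1: (-12)·x + (6)·2 + (39)·z = 0
Row 2: (2)·x + (-1)·2 + (-6)·z = 0
Row 3: (-4)·x + (2)·2 + (13)·z = 0
Solving gives x = 1, z = 0.
Check: Q·(1, 2, 0) = (5, 10, 0) = 5·(1, 2, 0).

1, 0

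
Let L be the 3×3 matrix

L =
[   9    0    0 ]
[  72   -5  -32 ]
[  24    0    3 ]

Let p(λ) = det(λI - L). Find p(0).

p(0) = det(0·I − L) = det(−L) = (−1)^3·det(L).
det(L) = -135, so p(0) = 135.

135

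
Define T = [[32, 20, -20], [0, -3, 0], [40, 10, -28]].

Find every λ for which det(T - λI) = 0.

The characteristic polynomial is p(λ) = det(λI - T).
Cofactor expansion gives p(λ) = λ^3 - λ^2 - 108λ - 288.
Try λ = -8: p(-8) = 0, so -8 is a root.
Factor out (λ + 8): p(λ) = (λ + 8)·(λ^2 - 9λ - 36).
The quadratic factors as (λ + 3)·(λ - 12).
Eigenvalues: -8, -3, 12.

-8, -3, 12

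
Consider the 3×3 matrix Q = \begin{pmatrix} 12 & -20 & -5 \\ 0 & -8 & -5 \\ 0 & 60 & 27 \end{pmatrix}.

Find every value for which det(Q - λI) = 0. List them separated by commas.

7, 12, 12

Set up det(tI - Q) = 0.
Expanding the 3×3 determinant: p(t) = t^3 - 31t^2 + 312t - 1008.
Rational-root test: t = 7 gives p(7) = 0.
Factor out (t - 7): p(t) = (t - 7)·(t^2 - 24t + 144).
The quadratic factor is (t - 12)^2.
Eigenvalues: 7, 12, 12.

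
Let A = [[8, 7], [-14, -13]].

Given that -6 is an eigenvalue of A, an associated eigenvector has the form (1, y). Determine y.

We need (A + 6I)v = 0.
A + 6I = [[14, 7], [-14, -7]].
Row 1: (14)·1 + (7)·y = 0
Row 2: (-14)·1 + (-7)·y = 0
Solving gives y = -2.
Check: A·(1, -2) = (-6, 12) = -6·(1, -2).

-2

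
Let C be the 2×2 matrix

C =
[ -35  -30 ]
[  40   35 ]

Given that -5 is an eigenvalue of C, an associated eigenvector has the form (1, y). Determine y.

We need (C + 5I)v = 0.
C + 5I = [[-30, -30], [40, 40]].
Row 1: (-30)·1 + (-30)·y = 0
Row 2: (40)·1 + (40)·y = 0
Solving gives y = -1.
Check: C·(1, -1) = (-5, 5) = -5·(1, -1).

-1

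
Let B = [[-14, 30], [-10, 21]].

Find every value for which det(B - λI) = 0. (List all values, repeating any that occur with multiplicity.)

det(B - tI) = (-14 - t)(21 - t) - (30)·(-10) = t^2 - 7t + 6.
This factors as (t - 1)·(t - 6) = 0.
Eigenvalues: 1, 6.

1, 6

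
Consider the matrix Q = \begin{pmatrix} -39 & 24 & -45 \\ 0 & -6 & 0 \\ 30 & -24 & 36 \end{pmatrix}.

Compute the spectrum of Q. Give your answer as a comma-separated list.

-9, -6, 6

Compute the characteristic polynomial p(lambda) = det(lambda·I - Q).
Expanding the 3×3 determinant: p(lambda) = lambda^3 + 9·lambda^2 - 36·lambda - 324.
Rational-root test: lambda = 6 gives p(6) = 0.
Factor out (lambda - 6): p(lambda) = (lambda - 6)·(lambda^2 + 15·lambda + 54).
The quadratic factors as (lambda + 9)·(lambda + 6).
Eigenvalues: -9, -6, 6.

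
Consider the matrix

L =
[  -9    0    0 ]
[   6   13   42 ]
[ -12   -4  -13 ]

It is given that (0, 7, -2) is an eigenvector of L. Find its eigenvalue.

1

Compute Lv: L·(0, 7, -2) = (0, 7, -2).
Since Lv = λv, compare component 2: 7 = λ·7, so λ = 1.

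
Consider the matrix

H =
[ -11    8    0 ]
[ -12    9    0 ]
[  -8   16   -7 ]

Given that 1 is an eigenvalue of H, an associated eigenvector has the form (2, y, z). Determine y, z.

We need (H - 1I)v = 0.
H - 1I = [[-12, 8, 0], [-12, 8, 0], [-8, 16, -8]].
Row 1: (-12)·2 + (8)·y + (0)·z = 0
Row 2: (-12)·2 + (8)·y + (0)·z = 0
Row 3: (-8)·2 + (16)·y + (-8)·z = 0
Solving gives y = 3, z = 4.
Check: H·(2, 3, 4) = (2, 3, 4) = 1·(2, 3, 4).

3, 4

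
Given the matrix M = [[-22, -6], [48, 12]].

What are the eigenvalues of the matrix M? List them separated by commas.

-6, -4

det(M - lambda·I) = (-22 - lambda)(12 - lambda) - (-6)·(48) = lambda^2 + 10·lambda + 24.
This factors as (lambda + 6)·(lambda + 4) = 0.
Eigenvalues: -6, -4.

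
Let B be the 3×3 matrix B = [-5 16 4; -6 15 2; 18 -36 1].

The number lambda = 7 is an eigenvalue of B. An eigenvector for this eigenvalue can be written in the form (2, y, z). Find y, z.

0, 6

We need (B - 7I)v = 0.
B - 7I = [[-12, 16, 4], [-6, 8, 2], [18, -36, -6]].
Row 1: (-12)·2 + (16)·y + (4)·z = 0
Row 2: (-6)·2 + (8)·y + (2)·z = 0
Row 3: (18)·2 + (-36)·y + (-6)·z = 0
Solving gives y = 0, z = 6.
Check: B·(2, 0, 6) = (14, 0, 42) = 7·(2, 0, 6).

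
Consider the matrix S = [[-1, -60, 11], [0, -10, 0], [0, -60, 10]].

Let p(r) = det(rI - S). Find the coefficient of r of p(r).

p(r) = r^3 + r^2 - 100r - 100.
The coefficient of r is -100.

-100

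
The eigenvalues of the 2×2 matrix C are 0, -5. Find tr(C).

-5

trace(C) is the sum of the eigenvalues: (0) + (-5) = -5.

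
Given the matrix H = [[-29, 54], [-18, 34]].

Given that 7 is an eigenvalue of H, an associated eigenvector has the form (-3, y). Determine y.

-2

We need (H - 7I)v = 0.
H - 7I = [[-36, 54], [-18, 27]].
Row 1: (-36)·-3 + (54)·y = 0
Row 2: (-18)·-3 + (27)·y = 0
Solving gives y = -2.
Check: H·(-3, -2) = (-21, -14) = 7·(-3, -2).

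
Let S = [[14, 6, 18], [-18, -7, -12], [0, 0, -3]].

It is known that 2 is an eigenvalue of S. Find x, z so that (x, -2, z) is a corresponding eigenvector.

We need (S - 2I)v = 0.
S - 2I = [[12, 6, 18], [-18, -9, -12], [0, 0, -5]].
Row 1: (12)·x + (6)·-2 + (18)·z = 0
Row 2: (-18)·x + (-9)·-2 + (-12)·z = 0
Row 3: (0)·x + (0)·-2 + (-5)·z = 0
Solving gives x = 1, z = 0.
Check: S·(1, -2, 0) = (2, -4, 0) = 2·(1, -2, 0).

1, 0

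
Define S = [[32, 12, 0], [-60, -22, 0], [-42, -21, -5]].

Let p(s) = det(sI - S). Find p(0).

p(0) = det(0·I − S) = det(−S) = (−1)^3·det(S).
det(S) = -80, so p(0) = 80.

80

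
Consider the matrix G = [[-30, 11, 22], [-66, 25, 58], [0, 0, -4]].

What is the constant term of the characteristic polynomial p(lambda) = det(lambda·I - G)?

p(0) = det(0·I − G) = det(−G) = (−1)^3·det(G).
det(G) = 96, so p(0) = -96.

-96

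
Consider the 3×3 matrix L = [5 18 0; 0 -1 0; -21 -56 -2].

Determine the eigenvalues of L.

-2, -1, 5

Set up det(λI - L) = 0.
Expanding along the first row, p(λ) = λ^3 - 2λ^2 - 13λ - 10.
Try λ = -1: p(-1) = 0, so -1 is a root.
Dividing by (λ + 1) leaves λ^2 - 3λ - 10.
The quadratic factors as (λ + 2)·(λ - 5).
Eigenvalues: -2, -1, 5.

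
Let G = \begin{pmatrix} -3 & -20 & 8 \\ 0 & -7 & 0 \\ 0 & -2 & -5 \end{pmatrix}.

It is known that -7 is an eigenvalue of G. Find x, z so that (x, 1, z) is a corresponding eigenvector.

We need (G + 7I)v = 0.
G + 7I = [[4, -20, 8], [0, 0, 0], [0, -2, 2]].
Row 1: (4)·x + (-20)·1 + (8)·z = 0
Row 2: (0)·x + (0)·1 + (0)·z = 0
Row 3: (0)·x + (-2)·1 + (2)·z = 0
Solving gives x = 3, z = 1.
Check: G·(3, 1, 1) = (-21, -7, -7) = -7·(3, 1, 1).

3, 1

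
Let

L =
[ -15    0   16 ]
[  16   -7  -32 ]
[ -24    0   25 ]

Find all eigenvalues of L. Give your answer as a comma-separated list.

-7, 1, 9

The characteristic polynomial is p(λ) = det(λI - L).
Expanding the 3×3 determinant: p(λ) = λ^3 - 3λ^2 - 61λ + 63.
Since p(9) = 0, λ = 9 is a root.
Factor out (λ - 9): p(λ) = (λ - 9)·(λ^2 + 6λ - 7).
The quadratic factors as (λ + 7)·(λ - 1).
Eigenvalues: -7, 1, 9.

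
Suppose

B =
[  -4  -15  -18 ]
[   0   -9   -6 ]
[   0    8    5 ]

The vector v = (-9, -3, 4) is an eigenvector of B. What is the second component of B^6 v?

First find the eigenvalue: Bv = (9, 3, -4) = -1·(-9, -3, 4), so λ = -1.
Then B^6 v = λ^6·v = (-1)^6·(-9, -3, 4) = 1·(-9, -3, 4) = (-9, -3, 4).

-3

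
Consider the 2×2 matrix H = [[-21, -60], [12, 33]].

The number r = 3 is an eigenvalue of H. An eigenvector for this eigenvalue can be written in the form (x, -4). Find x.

We need (H - 3I)v = 0.
H - 3I = [[-24, -60], [12, 30]].
Row 1: (-24)·x + (-60)·-4 = 0
Row 2: (12)·x + (30)·-4 = 0
Solving gives x = 10.
Check: H·(10, -4) = (30, -12) = 3·(10, -4).

10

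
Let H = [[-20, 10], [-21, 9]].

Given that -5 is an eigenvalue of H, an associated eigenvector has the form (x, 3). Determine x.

We need (H + 5I)v = 0.
H + 5I = [[-15, 10], [-21, 14]].
Row 1: (-15)·x + (10)·3 = 0
Row 2: (-21)·x + (14)·3 = 0
Solving gives x = 2.
Check: H·(2, 3) = (-10, -15) = -5·(2, 3).

2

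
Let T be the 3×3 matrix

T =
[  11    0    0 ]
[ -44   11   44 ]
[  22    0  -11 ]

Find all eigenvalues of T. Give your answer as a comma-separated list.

The characteristic polynomial is p(t) = det(tI - T).
Expanding along the first row, p(t) = t^3 - 11t^2 - 121t + 1331.
Rational-root test: t = 11 gives p(11) = 0.
Factor out (t - 11): p(t) = (t - 11)·(t^2 - 121).
The quadratic factors as (t + 11)·(t - 11).
Eigenvalues: -11, 11, 11.

-11, 11, 11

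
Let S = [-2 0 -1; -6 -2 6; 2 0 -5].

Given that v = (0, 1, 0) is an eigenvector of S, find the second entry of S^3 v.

First find the eigenvalue: Sv = (0, -2, 0) = -2·(0, 1, 0), so λ = -2.
Then S^3 v = λ^3·v = (-2)^3·(0, 1, 0) = -8·(0, 1, 0) = (0, -8, 0).

-8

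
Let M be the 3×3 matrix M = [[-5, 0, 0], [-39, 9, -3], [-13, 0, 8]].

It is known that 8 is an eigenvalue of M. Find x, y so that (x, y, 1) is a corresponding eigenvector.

We need (M - 8I)v = 0.
M - 8I = [[-13, 0, 0], [-39, 1, -3], [-13, 0, 0]].
Row 1: (-13)·x + (0)·y + (0)·1 = 0
Row 2: (-39)·x + (1)·y + (-3)·1 = 0
Row 3: (-13)·x + (0)·y + (0)·1 = 0
Solving gives x = 0, y = 3.
Check: M·(0, 3, 1) = (0, 24, 8) = 8·(0, 3, 1).

0, 3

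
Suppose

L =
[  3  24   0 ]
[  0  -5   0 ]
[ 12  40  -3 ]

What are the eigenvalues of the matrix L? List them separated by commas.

Compute the characteristic polynomial p(μ) = det(μI - L).
Cofactor expansion gives p(μ) = μ^3 + 5μ^2 - 9μ - 45.
Try μ = -3: p(-3) = 0, so -3 is a root.
Factor out (μ + 3): p(μ) = (μ + 3)·(μ^2 + 2μ - 15).
The quadratic factors as (μ + 5)·(μ - 3).
Eigenvalues: -5, -3, 3.

-5, -3, 3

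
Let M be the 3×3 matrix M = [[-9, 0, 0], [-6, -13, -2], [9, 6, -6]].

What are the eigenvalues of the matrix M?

-10, -9, -9

Set up det(tI - M) = 0.
Cofactor expansion gives p(t) = t^3 + 28t^2 + 261t + 810.
Rational-root test: t = -9 gives p(-9) = 0.
Factor out (t + 9): p(t) = (t + 9)·(t^2 + 19t + 90).
The quadratic factors as (t + 10)·(t + 9).
Eigenvalues: -10, -9, -9.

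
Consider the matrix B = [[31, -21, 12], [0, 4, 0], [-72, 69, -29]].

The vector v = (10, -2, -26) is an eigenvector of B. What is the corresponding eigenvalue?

Compute Bv: B·(10, -2, -26) = (40, -8, -104).
Since Bv = λv, compare component 1: 40 = λ·10, so λ = 4.

4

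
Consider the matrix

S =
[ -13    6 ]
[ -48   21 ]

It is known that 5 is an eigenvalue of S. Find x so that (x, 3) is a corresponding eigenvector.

We need (S - 5I)v = 0.
S - 5I = [[-18, 6], [-48, 16]].
Row 1: (-18)·x + (6)·3 = 0
Row 2: (-48)·x + (16)·3 = 0
Solving gives x = 1.
Check: S·(1, 3) = (5, 15) = 5·(1, 3).

1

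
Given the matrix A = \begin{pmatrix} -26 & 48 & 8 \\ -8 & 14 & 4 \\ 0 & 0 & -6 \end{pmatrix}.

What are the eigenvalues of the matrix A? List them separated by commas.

Compute the characteristic polynomial p(λ) = det(λI - A).
Expanding the 3×3 determinant: p(λ) = λ^3 + 18λ^2 + 92λ + 120.
Try λ = -2: p(-2) = 0, so -2 is a root.
Dividing by (λ + 2) leaves λ^2 + 16λ + 60.
The quadratic factors as (λ + 10)·(λ + 6).
Eigenvalues: -10, -6, -2.

-10, -6, -2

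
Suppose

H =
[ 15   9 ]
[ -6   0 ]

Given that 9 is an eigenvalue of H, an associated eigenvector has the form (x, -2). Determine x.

We need (H - 9I)v = 0.
H - 9I = [[6, 9], [-6, -9]].
Row 1: (6)·x + (9)·-2 = 0
Row 2: (-6)·x + (-9)·-2 = 0
Solving gives x = 3.
Check: H·(3, -2) = (27, -18) = 9·(3, -2).

3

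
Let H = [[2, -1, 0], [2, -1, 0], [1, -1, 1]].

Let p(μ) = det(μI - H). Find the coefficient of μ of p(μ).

1

p(μ) = μ^3 - 2μ^2 + μ.
The coefficient of μ is 1.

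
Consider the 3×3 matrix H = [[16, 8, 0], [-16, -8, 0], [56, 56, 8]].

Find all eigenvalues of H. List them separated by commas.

0, 8, 8

Set up det(sI - H) = 0.
Expanding the 3×3 determinant: p(s) = s^3 - 16s^2 + 64s.
Rational-root test: s = 8 gives p(8) = 0.
Dividing by (s - 8) leaves s^2 - 8s.
The quadratic factors as s·(s - 8).
Eigenvalues: 0, 8, 8.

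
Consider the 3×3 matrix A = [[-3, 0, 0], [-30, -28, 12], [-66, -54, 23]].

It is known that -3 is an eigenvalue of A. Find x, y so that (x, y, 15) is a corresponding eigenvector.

We need (A + 3I)v = 0.
A + 3I = [[0, 0, 0], [-30, -25, 12], [-66, -54, 26]].
Row 1: (0)·x + (0)·y + (0)·15 = 0
Row 2: (-30)·x + (-25)·y + (12)·15 = 0
Row 3: (-66)·x + (-54)·y + (26)·15 = 0
Solving gives x = 1, y = 6.
Check: A·(1, 6, 15) = (-3, -18, -45) = -3·(1, 6, 15).

1, 6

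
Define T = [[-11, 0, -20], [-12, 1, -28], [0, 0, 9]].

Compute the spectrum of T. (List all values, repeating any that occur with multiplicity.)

Set up det(rI - T) = 0.
Cofactor expansion gives p(r) = r^3 + r^2 - 101r + 99.
Try r = 1: p(1) = 0, so 1 is a root.
Dividing by (r - 1) leaves r^2 + 2r - 99.
The quadratic factors as (r + 11)·(r - 9).
Eigenvalues: -11, 1, 9.

-11, 1, 9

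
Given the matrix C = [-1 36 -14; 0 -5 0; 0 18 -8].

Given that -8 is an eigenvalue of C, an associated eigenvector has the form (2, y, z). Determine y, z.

0, 1

We need (C + 8I)v = 0.
C + 8I = [[7, 36, -14], [0, 3, 0], [0, 18, 0]].
Row 1: (7)·2 + (36)·y + (-14)·z = 0
Row 2: (0)·2 + (3)·y + (0)·z = 0
Row 3: (0)·2 + (18)·y + (0)·z = 0
Solving gives y = 0, z = 1.
Check: C·(2, 0, 1) = (-16, 0, -8) = -8·(2, 0, 1).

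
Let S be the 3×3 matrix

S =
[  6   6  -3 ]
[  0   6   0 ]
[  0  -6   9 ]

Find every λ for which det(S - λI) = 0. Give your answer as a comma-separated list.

Compute the characteristic polynomial p(t) = det(tI - S).
Expanding along the first row, p(t) = t^3 - 21t^2 + 144t - 324.
Try t = 6: p(6) = 0, so 6 is a root.
Dividing by (t - 6) leaves t^2 - 15t + 54.
The quadratic factors as (t - 6)·(t - 9).
Eigenvalues: 6, 6, 9.

6, 6, 9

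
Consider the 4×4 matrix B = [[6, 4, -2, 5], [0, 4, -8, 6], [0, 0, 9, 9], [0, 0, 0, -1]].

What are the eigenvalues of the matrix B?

B is upper triangular, so its eigenvalues are the diagonal entries.
Diagonal: 6, 4, 9, -1.

-1, 4, 6, 9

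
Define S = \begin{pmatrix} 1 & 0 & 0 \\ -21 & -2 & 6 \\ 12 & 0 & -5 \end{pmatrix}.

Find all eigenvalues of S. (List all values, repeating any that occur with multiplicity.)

Compute the characteristic polynomial p(lambda) = det(lambda·I - S).
Expanding along the first row, p(lambda) = lambda^3 + 6·lambda^2 + 3·lambda - 10.
Rational-root test: lambda = 1 gives p(1) = 0.
Factor out (lambda - 1): p(lambda) = (lambda - 1)·(lambda^2 + 7·lambda + 10).
The quadratic factors as (lambda + 5)·(lambda + 2).
Eigenvalues: -5, -2, 1.

-5, -2, 1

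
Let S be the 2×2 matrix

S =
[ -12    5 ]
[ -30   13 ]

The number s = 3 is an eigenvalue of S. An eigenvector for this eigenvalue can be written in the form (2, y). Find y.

We need (S - 3I)v = 0.
S - 3I = [[-15, 5], [-30, 10]].
Row 1: (-15)·2 + (5)·y = 0
Row 2: (-30)·2 + (10)·y = 0
Solving gives y = 6.
Check: S·(2, 6) = (6, 18) = 3·(2, 6).

6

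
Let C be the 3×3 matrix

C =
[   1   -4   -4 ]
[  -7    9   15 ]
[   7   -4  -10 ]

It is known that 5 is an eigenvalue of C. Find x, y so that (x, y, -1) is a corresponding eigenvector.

We need (C - 5I)v = 0.
C - 5I = [[-4, -4, -4], [-7, 4, 15], [7, -4, -15]].
Row 1: (-4)·x + (-4)·y + (-4)·-1 = 0
Row 2: (-7)·x + (4)·y + (15)·-1 = 0
Row 3: (7)·x + (-4)·y + (-15)·-1 = 0
Solving gives x = -1, y = 2.
Check: C·(-1, 2, -1) = (-5, 10, -5) = 5·(-1, 2, -1).

-1, 2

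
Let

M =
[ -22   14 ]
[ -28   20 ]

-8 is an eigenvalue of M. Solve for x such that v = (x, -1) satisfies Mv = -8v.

-1

We need (M + 8I)v = 0.
M + 8I = [[-14, 14], [-28, 28]].
Row 1: (-14)·x + (14)·-1 = 0
Row 2: (-28)·x + (28)·-1 = 0
Solving gives x = -1.
Check: M·(-1, -1) = (8, 8) = -8·(-1, -1).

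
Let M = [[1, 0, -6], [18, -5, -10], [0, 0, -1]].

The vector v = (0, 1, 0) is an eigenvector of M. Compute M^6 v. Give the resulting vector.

(0, 15625, 0)

First find the eigenvalue: Mv = (0, -5, 0) = -5·(0, 1, 0), so λ = -5.
Then M^6 v = λ^6·v = (-5)^6·(0, 1, 0) = 15625·(0, 1, 0) = (0, 15625, 0).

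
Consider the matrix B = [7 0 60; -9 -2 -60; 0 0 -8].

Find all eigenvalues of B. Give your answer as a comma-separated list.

-8, -2, 7

Set up det(μI - B) = 0.
Expanding along the first row, p(μ) = μ^3 + 3μ^2 - 54μ - 112.
Since p(-2) = 0, μ = -2 is a root.
Dividing by (μ + 2) leaves μ^2 + μ - 56.
The quadratic factors as (μ + 8)·(μ - 7).
Eigenvalues: -8, -2, 7.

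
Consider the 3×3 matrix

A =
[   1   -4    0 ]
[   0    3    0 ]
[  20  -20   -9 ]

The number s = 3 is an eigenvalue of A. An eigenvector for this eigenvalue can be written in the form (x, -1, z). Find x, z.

2, 5

We need (A - 3I)v = 0.
A - 3I = [[-2, -4, 0], [0, 0, 0], [20, -20, -12]].
Row 1: (-2)·x + (-4)·-1 + (0)·z = 0
Row 2: (0)·x + (0)·-1 + (0)·z = 0
Row 3: (20)·x + (-20)·-1 + (-12)·z = 0
Solving gives x = 2, z = 5.
Check: A·(2, -1, 5) = (6, -3, 15) = 3·(2, -1, 5).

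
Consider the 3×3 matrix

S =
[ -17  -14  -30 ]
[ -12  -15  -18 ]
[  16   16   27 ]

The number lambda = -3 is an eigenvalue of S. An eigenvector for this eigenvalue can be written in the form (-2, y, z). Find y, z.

2, 0

We need (S + 3I)v = 0.
S + 3I = [[-14, -14, -30], [-12, -12, -18], [16, 16, 30]].
Row 1: (-14)·-2 + (-14)·y + (-30)·z = 0
Row 2: (-12)·-2 + (-12)·y + (-18)·z = 0
Row 3: (16)·-2 + (16)·y + (30)·z = 0
Solving gives y = 2, z = 0.
Check: S·(-2, 2, 0) = (6, -6, 0) = -3·(-2, 2, 0).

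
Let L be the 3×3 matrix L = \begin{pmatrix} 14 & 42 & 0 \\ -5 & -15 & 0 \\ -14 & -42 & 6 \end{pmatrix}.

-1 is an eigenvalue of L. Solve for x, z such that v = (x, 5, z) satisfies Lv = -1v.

We need (L + 1I)v = 0.
L + 1I = [[15, 42, 0], [-5, -14, 0], [-14, -42, 7]].
Row 1: (15)·x + (42)·5 + (0)·z = 0
Row 2: (-5)·x + (-14)·5 + (0)·z = 0
Row 3: (-14)·x + (-42)·5 + (7)·z = 0
Solving gives x = -14, z = 2.
Check: L·(-14, 5, 2) = (14, -5, -2) = -1·(-14, 5, 2).

-14, 2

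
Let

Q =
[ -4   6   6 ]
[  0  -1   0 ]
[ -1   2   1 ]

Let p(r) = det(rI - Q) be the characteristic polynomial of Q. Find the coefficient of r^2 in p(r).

4

The coefficient of r^2 of det(rI - Q) is −trace(Q).
trace(Q) = (-4) + (-1) + (1) = -4, so the coefficient is 4.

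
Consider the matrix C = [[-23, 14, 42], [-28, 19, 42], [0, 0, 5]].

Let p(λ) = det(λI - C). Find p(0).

p(0) = det(0·I − C) = det(−C) = (−1)^3·det(C).
det(C) = -225, so p(0) = 225.

225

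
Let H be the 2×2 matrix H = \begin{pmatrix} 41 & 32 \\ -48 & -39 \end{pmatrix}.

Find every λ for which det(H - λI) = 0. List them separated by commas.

-7, 9

det(H - μI) = (41 - μ)(-39 - μ) - (32)·(-48) = μ^2 - 2μ - 63.
This factors as (μ + 7)·(μ - 9) = 0.
Eigenvalues: -7, 9.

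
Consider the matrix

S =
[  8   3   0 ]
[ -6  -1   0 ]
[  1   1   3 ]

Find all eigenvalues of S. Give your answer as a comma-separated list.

Compute the characteristic polynomial p(λ) = det(λI - S).
Expanding the 3×3 determinant: p(λ) = λ^3 - 10λ^2 + 31λ - 30.
Try λ = 5: p(5) = 0, so 5 is a root.
Factor out (λ - 5): p(λ) = (λ - 5)·(λ^2 - 5λ + 6).
The quadratic factors as (λ - 2)·(λ - 3).
Eigenvalues: 2, 3, 5.

2, 3, 5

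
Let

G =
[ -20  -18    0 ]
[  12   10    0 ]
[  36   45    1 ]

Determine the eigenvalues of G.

-8, -2, 1

Set up det(lambda·I - G) = 0.
Expanding along the first row, p(lambda) = lambda^3 + 9·lambda^2 + 6·lambda - 16.
Try lambda = -2: p(-2) = 0, so -2 is a root.
Dividing by (lambda + 2) leaves lambda^2 + 7·lambda - 8.
The quadratic factors as (lambda + 8)·(lambda - 1).
Eigenvalues: -8, -2, 1.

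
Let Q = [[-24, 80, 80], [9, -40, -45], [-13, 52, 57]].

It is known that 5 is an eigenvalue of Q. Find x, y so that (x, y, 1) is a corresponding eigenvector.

We need (Q - 5I)v = 0.
Q - 5I = [[-29, 80, 80], [9, -45, -45], [-13, 52, 52]].
Row 1: (-29)·x + (80)·y + (80)·1 = 0
Row 2: (9)·x + (-45)·y + (-45)·1 = 0
Row 3: (-13)·x + (52)·y + (52)·1 = 0
Solving gives x = 0, y = -1.
Check: Q·(0, -1, 1) = (0, -5, 5) = 5·(0, -1, 1).

0, -1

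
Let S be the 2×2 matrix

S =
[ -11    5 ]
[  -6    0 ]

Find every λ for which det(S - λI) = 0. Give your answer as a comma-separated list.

-6, -5

det(S - sI) = (-11 - s)(0 - s) - (5)·(-6) = s^2 + 11s + 30.
This factors as (s + 6)·(s + 5) = 0.
Eigenvalues: -6, -5.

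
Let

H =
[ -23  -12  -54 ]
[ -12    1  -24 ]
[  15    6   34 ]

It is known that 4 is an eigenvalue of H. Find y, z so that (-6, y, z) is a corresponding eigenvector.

We need (H - 4I)v = 0.
H - 4I = [[-27, -12, -54], [-12, -3, -24], [15, 6, 30]].
Row 1: (-27)·-6 + (-12)·y + (-54)·z = 0
Row 2: (-12)·-6 + (-3)·y + (-24)·z = 0
Row 3: (15)·-6 + (6)·y + (30)·z = 0
Solving gives y = 0, z = 3.
Check: H·(-6, 0, 3) = (-24, 0, 12) = 4·(-6, 0, 3).

0, 3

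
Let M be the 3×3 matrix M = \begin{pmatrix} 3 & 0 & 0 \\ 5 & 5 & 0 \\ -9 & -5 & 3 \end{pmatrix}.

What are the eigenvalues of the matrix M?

M is lower triangular, so its eigenvalues are the diagonal entries.
Diagonal: 3, 5, 3.

3, 3, 5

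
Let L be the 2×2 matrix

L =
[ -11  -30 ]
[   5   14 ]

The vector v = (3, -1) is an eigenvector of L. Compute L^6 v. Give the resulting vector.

First find the eigenvalue: Lv = (-3, 1) = -1·(3, -1), so λ = -1.
Then L^6 v = λ^6·v = (-1)^6·(3, -1) = 1·(3, -1) = (3, -1).

(3, -1)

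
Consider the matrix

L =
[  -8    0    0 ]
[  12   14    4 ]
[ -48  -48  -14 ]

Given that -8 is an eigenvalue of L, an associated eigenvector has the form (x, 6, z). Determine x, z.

-3, -24

We need (L + 8I)v = 0.
L + 8I = [[0, 0, 0], [12, 22, 4], [-48, -48, -6]].
Row 1: (0)·x + (0)·6 + (0)·z = 0
Row 2: (12)·x + (22)·6 + (4)·z = 0
Row 3: (-48)·x + (-48)·6 + (-6)·z = 0
Solving gives x = -3, z = -24.
Check: L·(-3, 6, -24) = (24, -48, 192) = -8·(-3, 6, -24).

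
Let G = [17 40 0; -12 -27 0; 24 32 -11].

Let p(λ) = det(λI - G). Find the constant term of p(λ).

p(λ) = λ^3 + 21λ^2 + 131λ + 231.
The constant term is 231.

231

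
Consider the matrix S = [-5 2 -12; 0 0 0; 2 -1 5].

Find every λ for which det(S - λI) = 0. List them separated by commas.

-1, 0, 1

The characteristic polynomial is p(μ) = det(μI - S).
Expanding the 3×3 determinant: p(μ) = μ^3 - μ.
Since p(1) = 0, μ = 1 is a root.
Factor out (μ - 1): p(μ) = (μ - 1)·(μ^2 + μ).
The quadratic factors as (μ + 1)·μ.
Eigenvalues: -1, 0, 1.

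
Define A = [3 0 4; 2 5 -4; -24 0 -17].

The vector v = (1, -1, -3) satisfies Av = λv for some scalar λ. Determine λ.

Compute Av: A·(1, -1, -3) = (-9, 9, 27).
Since Av = λv, compare component 1: -9 = λ·1, so λ = -9.

-9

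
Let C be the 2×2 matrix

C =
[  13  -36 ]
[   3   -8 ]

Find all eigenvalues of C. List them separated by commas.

1, 4

det(C - lambda·I) = (13 - lambda)(-8 - lambda) - (-36)·(3) = lambda^2 - 5·lambda + 4.
This factors as (lambda - 1)·(lambda - 4) = 0.
Eigenvalues: 1, 4.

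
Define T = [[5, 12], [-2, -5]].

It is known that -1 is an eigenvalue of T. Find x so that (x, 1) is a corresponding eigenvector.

-2

We need (T + 1I)v = 0.
T + 1I = [[6, 12], [-2, -4]].
Row 1: (6)·x + (12)·1 = 0
Row 2: (-2)·x + (-4)·1 = 0
Solving gives x = -2.
Check: T·(-2, 1) = (2, -1) = -1·(-2, 1).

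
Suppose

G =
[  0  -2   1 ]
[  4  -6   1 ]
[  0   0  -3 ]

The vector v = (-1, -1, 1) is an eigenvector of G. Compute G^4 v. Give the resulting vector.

(-81, -81, 81)

First find the eigenvalue: Gv = (3, 3, -3) = -3·(-1, -1, 1), so λ = -3.
Then G^4 v = λ^4·v = (-3)^4·(-1, -1, 1) = 81·(-1, -1, 1) = (-81, -81, 81).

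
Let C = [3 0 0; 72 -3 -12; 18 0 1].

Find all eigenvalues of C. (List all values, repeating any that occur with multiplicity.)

Set up det(rI - C) = 0.
Cofactor expansion gives p(r) = r^3 - r^2 - 9r + 9.
Rational-root test: r = 3 gives p(3) = 0.
Dividing by (r - 3) leaves r^2 + 2r - 3.
The quadratic factors as (r + 3)·(r - 1).
Eigenvalues: -3, 1, 3.

-3, 1, 3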